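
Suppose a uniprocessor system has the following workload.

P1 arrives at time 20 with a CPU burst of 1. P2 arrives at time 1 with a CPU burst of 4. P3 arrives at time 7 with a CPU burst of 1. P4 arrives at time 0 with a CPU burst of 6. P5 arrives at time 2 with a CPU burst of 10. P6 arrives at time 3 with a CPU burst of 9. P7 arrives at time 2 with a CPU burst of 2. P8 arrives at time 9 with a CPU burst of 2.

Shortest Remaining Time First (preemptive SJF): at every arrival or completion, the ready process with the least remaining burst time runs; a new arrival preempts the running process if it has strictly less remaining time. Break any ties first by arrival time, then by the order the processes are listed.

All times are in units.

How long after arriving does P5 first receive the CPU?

23

Timeline: | P4 0-1 | P2 1-2 | P7 2-4 | P2 4-7 | P3 7-8 | P4 8-9 | P8 9-11 | P4 11-15 | P6 15-20 | P1 20-21 | P6 21-25 | P5 25-35 |
Completion: P1=21  P2=7  P3=8  P4=15  P5=35  P6=25  P7=4  P8=11
Response(P5) = first start − arrival = 25 − 2 = 23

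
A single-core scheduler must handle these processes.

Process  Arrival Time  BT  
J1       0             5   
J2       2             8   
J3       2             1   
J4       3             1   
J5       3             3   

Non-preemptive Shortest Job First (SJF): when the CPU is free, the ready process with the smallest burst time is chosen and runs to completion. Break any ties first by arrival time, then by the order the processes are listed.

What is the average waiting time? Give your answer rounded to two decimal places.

Timeline: | J1 0-5 | J3 5-6 | J4 6-7 | J5 7-10 | J2 10-18 |
Completion: J1=5  J2=18  J3=6  J4=7  J5=10
Turnaround (C−A): J1=5  J2=16  J3=4  J4=4  J5=7
Waiting times: J1=0, J2=8, J3=3, J4=3, J5=4
Average waiting = (0+8+3+3+4) / 5 = 18/5 = 3.60

3.60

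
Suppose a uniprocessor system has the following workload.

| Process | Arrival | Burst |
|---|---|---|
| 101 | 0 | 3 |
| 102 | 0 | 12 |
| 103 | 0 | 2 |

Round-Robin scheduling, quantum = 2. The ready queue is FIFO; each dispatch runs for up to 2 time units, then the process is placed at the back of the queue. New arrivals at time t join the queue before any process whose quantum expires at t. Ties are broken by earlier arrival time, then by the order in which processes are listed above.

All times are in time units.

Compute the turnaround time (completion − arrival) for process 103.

Gantt: | 101 0-2 | 102 2-4 | 103 4-6 | 101 6-7 | 102 7-17 |
Completion: 101=7  102=17  103=6
Turnaround(103) = completion − arrival = 6 − 0 = 6

6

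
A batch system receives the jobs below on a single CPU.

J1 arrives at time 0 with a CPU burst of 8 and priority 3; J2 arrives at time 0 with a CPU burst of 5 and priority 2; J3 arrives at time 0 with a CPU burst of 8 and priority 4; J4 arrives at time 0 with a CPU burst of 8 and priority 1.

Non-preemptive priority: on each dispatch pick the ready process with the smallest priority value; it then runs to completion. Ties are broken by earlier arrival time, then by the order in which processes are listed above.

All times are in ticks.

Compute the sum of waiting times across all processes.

42

Timeline: | J4 0-8 | J2 8-13 | J1 13-21 | J3 21-29 |
Completion: J1=21  J2=13  J3=29  J4=8
Turnaround (C−A): J1=21  J2=13  J3=29  J4=8
Waiting = turnaround − burst: J1=13, J2=8, J3=21, J4=0
Total waiting = 13 + 8 + 21 + 0 = 42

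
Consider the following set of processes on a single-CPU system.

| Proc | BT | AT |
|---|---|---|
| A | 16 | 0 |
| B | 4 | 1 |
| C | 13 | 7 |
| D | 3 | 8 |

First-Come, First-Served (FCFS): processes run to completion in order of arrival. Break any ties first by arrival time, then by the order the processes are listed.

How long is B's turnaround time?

Gantt: | A 0-16 | B 16-20 | C 20-33 | D 33-36 |
Completion: A=16  B=20  C=33  D=36
Turnaround(B) = completion − arrival = 20 − 1 = 19

19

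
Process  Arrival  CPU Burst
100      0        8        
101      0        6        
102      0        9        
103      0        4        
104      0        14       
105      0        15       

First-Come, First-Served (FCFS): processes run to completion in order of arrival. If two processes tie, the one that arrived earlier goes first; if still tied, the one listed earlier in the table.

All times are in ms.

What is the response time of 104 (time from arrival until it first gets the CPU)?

27

Gantt: | 100 0-8 | 101 8-14 | 102 14-23 | 103 23-27 | 104 27-41 | 105 41-56 |
Completion: 100=8  101=14  102=23  103=27  104=41  105=56
Response(104) = first start − arrival = 27 − 0 = 27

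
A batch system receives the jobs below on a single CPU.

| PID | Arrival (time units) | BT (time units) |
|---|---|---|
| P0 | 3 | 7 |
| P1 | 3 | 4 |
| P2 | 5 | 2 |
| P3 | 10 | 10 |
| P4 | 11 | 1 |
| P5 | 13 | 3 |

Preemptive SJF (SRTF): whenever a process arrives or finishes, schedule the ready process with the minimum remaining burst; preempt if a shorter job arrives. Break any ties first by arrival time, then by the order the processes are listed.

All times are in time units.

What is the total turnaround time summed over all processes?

49

Gantt: | idle 0-3 | P1 3-7 | P2 7-9 | P0 9-11 | P4 11-12 | P0 12-13 | P5 13-16 | P0 16-20 | P3 20-30 |
Completion: P0=20  P1=7  P2=9  P3=30  P4=12  P5=16
Turnaround = completion − arrival: P0=17, P1=4, P2=4, P3=20, P4=1, P5=3
Total turnaround = 17 + 4 + 4 + 20 + 1 + 3 = 49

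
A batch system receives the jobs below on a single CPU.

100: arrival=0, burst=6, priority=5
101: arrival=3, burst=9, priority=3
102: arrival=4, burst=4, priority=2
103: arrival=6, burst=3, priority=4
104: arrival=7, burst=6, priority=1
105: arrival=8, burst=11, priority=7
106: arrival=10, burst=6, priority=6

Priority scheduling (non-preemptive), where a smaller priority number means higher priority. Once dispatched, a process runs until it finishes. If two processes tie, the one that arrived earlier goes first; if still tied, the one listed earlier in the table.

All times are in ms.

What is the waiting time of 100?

Timeline: | 100 0-6 | 102 6-10 | 104 10-16 | 101 16-25 | 103 25-28 | 106 28-34 | 105 34-45 |
Completion: 100=6  101=25  102=10  103=28  104=16  105=45  106=34
Turnaround (C−A): 100=6  101=22  102=6  103=22  104=9  105=37  106=24
Waiting(100) = turnaround − burst = 6 − 6 = 0

0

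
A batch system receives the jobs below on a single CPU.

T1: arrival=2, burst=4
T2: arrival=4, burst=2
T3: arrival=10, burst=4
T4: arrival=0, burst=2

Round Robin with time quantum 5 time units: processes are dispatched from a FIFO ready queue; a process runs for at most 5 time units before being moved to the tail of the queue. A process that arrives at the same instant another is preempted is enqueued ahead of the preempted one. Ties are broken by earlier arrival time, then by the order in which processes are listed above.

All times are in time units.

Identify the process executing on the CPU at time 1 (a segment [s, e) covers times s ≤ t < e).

T4

Gantt: | T4 0-2 | T1 2-6 | T2 6-8 | idle 8-10 | T3 10-14 |
Completion: T1=6  T2=8  T3=14  T4=2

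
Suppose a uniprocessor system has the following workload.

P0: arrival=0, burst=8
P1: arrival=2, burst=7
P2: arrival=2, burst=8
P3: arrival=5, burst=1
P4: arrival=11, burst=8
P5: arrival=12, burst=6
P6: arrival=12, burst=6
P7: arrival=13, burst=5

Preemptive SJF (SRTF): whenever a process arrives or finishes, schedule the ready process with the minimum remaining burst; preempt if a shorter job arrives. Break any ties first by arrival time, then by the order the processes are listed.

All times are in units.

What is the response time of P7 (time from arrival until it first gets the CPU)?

Gantt: | P0 0-5 | P3 5-6 | P0 6-9 | P1 9-16 | P7 16-21 | P5 21-27 | P6 27-33 | P2 33-41 | P4 41-49 |
Completion: P0=9  P1=16  P2=41  P3=6  P4=49  P5=27  P6=33  P7=21
Turnaround (C−A): P0=9  P1=14  P2=39  P3=1  P4=38  P5=15  P6=21  P7=8
Response(P7) = first start − arrival = 16 − 13 = 3

3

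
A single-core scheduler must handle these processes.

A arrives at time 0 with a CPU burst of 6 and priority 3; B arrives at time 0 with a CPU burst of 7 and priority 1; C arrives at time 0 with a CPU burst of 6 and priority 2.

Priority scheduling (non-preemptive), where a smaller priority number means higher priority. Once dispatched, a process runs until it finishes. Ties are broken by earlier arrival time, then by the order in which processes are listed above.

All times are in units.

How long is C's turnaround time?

Gantt: | B 0-7 | C 7-13 | A 13-19 |
Completion: A=19  B=7  C=13
Turnaround(C) = completion − arrival = 13 − 0 = 13

13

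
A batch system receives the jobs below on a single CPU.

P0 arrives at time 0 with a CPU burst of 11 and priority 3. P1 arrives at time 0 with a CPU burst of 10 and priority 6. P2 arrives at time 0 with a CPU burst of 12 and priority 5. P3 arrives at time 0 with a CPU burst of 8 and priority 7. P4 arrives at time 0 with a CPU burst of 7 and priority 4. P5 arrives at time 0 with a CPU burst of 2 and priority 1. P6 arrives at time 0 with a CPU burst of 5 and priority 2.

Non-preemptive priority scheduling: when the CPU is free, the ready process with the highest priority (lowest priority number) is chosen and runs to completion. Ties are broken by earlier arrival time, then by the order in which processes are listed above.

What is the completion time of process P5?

2

Schedule: | P5 0-2 | P6 2-7 | P0 7-18 | P4 18-25 | P2 25-37 | P1 37-47 | P3 47-55 |
Completion: P0=18  P1=47  P2=37  P3=55  P4=25  P5=2  P6=7
Turnaround (C−A): P0=18  P1=47  P2=37  P3=55  P4=25  P5=2  P6=7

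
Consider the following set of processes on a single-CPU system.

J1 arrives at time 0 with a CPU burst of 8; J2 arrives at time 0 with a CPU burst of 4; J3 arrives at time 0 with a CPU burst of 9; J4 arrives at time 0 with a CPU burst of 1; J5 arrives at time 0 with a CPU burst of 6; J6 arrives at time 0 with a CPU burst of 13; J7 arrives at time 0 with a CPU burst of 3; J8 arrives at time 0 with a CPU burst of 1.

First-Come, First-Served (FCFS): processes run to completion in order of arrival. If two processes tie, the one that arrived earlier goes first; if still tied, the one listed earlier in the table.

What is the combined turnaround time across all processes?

Schedule: | J1 0-8 | J2 8-12 | J3 12-21 | J4 21-22 | J5 22-28 | J6 28-41 | J7 41-44 | J8 44-45 |
Completion: J1=8  J2=12  J3=21  J4=22  J5=28  J6=41  J7=44  J8=45
Turnaround = completion − arrival: J1=8, J2=12, J3=21, J4=22, J5=28, J6=41, J7=44, J8=45
Total turnaround = 8 + 12 + 21 + 22 + 28 + 41 + 44 + 45 = 221

221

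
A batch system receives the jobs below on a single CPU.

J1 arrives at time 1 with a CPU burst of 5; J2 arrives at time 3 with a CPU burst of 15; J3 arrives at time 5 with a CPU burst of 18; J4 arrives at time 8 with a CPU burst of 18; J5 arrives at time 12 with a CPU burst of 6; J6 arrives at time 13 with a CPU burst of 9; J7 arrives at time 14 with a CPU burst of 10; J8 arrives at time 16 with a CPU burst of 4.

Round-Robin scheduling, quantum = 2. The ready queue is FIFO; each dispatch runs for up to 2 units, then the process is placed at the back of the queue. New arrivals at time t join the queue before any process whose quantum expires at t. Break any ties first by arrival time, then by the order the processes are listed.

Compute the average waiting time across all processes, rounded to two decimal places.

Gantt: | idle 0-1 | J1 1-3 | J2 3-5 | J1 5-7 | J3 7-9 | J2 9-11 | J1 11-12 | J4 12-14 | J3 14-16 | J2 16-18 | J5 18-20 | J6 20-22 | J7 22-24 | J4 24-26 | J8 26-28 | J3 28-30 | J2 30-32 | J5 32-34 | J6 34-36 | J7 36-38 | J4 38-40 | J8 40-42 | J3 42-44 | J2 44-46 | J5 46-48 | J6 48-50 | J7 50-52 | J4 52-54 | J3 54-56 | J2 56-58 | J6 58-60 | J7 60-62 | J4 62-64 | J3 64-66 | J2 66-68 | J6 68-69 | J7 69-71 | J4 71-73 | J3 73-75 | J2 75-76 | J4 76-78 | J3 78-80 | J4 80-82 | J3 82-84 | J4 84-86 |
Completion: J1=12  J2=76  J3=84  J4=86  J5=48  J6=69  J7=71  J8=42
Turnaround (C−A): J1=11  J2=73  J3=79  J4=78  J5=36  J6=56  J7=57  J8=26
Waiting times: J1=6, J2=58, J3=61, J4=60, J5=30, J6=47, J7=47, J8=22
Average waiting = (6+58+61+60+30+47+47+22) / 8 = 331/8 = 41.38

41.38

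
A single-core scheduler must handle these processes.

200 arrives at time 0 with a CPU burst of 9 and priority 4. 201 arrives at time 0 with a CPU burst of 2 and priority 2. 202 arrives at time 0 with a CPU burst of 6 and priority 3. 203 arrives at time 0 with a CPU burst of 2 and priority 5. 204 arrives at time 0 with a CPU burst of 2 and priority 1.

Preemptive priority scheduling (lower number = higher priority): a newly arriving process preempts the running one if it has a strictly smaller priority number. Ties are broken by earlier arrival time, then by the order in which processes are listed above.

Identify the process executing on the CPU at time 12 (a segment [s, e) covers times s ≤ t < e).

Gantt: | 204 0-2 | 201 2-4 | 202 4-10 | 200 10-19 | 203 19-21 |
Completion: 200=19  201=4  202=10  203=21  204=2
Turnaround (C−A): 200=19  201=4  202=10  203=21  204=2

200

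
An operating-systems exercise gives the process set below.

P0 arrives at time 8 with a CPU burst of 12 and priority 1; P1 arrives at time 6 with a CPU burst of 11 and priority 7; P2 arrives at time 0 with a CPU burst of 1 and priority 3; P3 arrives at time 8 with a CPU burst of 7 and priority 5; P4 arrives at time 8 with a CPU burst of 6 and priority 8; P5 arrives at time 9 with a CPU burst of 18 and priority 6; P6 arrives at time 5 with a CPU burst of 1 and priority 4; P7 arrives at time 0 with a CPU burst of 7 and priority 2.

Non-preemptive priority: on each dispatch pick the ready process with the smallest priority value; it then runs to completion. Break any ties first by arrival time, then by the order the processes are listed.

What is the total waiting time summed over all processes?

143

Timeline: | P7 0-7 | P2 7-8 | P0 8-20 | P6 20-21 | P3 21-28 | P5 28-46 | P1 46-57 | P4 57-63 |
Completion: P0=20  P1=57  P2=8  P3=28  P4=63  P5=46  P6=21  P7=7
Turnaround (C−A): P0=12  P1=51  P2=8  P3=20  P4=55  P5=37  P6=16  P7=7
Waiting = turnaround − burst: P0=0, P1=40, P2=7, P3=13, P4=49, P5=19, P6=15, P7=0
Total waiting = 0 + 40 + 7 + 13 + 49 + 19 + 15 + 0 = 143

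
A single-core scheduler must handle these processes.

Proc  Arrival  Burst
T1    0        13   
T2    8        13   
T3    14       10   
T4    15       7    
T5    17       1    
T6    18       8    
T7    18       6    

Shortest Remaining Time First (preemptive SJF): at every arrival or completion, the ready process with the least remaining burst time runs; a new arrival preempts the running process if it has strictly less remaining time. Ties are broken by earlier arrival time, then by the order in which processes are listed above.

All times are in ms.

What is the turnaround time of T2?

50

Schedule: | T1 0-13 | T2 13-14 | T3 14-15 | T4 15-17 | T5 17-18 | T4 18-23 | T7 23-29 | T6 29-37 | T3 37-46 | T2 46-58 |
Completion: T1=13  T2=58  T3=46  T4=23  T5=18  T6=37  T7=29
Turnaround(T2) = completion − arrival = 58 − 8 = 50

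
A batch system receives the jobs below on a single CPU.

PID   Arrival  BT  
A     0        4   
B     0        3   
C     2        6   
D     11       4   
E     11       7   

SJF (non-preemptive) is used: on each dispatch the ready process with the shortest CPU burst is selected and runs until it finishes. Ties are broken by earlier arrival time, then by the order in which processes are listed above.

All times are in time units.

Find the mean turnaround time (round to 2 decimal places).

8.00

Timeline: | B 0-3 | A 3-7 | C 7-13 | D 13-17 | E 17-24 |
Completion: A=7  B=3  C=13  D=17  E=24
Turnaround times: A=7, B=3, C=11, D=6, E=13
Average turnaround = (7+3+11+6+13) / 5 = 40/5 = 8.00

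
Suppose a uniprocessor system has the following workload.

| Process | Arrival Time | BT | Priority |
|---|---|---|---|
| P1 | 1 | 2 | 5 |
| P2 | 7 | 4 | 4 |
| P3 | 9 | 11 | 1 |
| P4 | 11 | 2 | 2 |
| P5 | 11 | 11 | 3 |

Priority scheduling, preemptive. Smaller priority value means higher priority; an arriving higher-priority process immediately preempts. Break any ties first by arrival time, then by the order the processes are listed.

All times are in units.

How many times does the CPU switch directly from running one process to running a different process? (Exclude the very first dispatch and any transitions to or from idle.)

4

Timeline: | idle 0-1 | P1 1-3 | idle 3-7 | P2 7-9 | P3 9-20 | P4 20-22 | P5 22-33 | P2 33-35 |
Completion: P1=3  P2=35  P3=20  P4=22  P5=33
Turnaround (C−A): P1=2  P2=28  P3=11  P4=11  P5=22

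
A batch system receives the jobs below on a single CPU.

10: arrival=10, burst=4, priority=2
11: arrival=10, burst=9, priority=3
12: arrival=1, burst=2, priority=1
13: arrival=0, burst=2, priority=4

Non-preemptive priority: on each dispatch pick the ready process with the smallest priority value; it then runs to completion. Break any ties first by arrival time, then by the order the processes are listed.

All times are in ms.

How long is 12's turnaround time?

Timeline: | 13 0-2 | 12 2-4 | idle 4-10 | 10 10-14 | 11 14-23 |
Completion: 10=14  11=23  12=4  13=2
Turnaround (C−A): 10=4  11=13  12=3  13=2
Turnaround(12) = completion − arrival = 4 − 1 = 3

3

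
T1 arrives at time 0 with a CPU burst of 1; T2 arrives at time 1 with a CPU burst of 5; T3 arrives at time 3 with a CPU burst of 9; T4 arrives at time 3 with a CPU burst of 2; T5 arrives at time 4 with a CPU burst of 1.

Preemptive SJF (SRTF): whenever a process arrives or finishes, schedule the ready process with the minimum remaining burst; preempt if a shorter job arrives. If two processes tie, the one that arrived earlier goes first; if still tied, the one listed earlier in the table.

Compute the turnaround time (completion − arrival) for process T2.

8

Schedule: | T1 0-1 | T2 1-3 | T4 3-5 | T5 5-6 | T2 6-9 | T3 9-18 |
Completion: T1=1  T2=9  T3=18  T4=5  T5=6
Turnaround (C−A): T1=1  T2=8  T3=15  T4=2  T5=2
Turnaround(T2) = completion − arrival = 9 − 1 = 8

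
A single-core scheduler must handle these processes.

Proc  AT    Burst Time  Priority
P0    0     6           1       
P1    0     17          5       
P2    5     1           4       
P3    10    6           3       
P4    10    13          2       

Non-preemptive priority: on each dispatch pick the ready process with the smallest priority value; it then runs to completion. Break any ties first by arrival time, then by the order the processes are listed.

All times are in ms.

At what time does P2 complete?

7

Schedule: | P0 0-6 | P2 6-7 | P1 7-24 | P4 24-37 | P3 37-43 |
Completion: P0=6  P1=24  P2=7  P3=43  P4=37
Turnaround (C−A): P0=6  P1=24  P2=2  P3=33  P4=27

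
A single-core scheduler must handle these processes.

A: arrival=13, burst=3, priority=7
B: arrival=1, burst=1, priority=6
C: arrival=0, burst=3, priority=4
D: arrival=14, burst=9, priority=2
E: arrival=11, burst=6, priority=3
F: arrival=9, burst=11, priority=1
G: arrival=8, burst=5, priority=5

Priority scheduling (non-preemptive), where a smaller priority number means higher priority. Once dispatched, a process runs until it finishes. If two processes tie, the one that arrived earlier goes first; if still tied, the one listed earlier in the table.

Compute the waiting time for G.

Gantt: | C 0-3 | B 3-4 | idle 4-8 | G 8-13 | F 13-24 | D 24-33 | E 33-39 | A 39-42 |
Completion: A=42  B=4  C=3  D=33  E=39  F=24  G=13
Waiting(G) = turnaround − burst = 5 − 5 = 0

0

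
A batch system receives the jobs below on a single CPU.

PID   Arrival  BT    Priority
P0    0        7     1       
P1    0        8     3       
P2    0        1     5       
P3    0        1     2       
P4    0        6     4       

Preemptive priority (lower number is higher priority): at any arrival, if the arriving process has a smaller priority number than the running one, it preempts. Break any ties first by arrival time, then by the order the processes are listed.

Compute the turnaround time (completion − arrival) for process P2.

23

Schedule: | P0 0-7 | P3 7-8 | P1 8-16 | P4 16-22 | P2 22-23 |
Completion: P0=7  P1=16  P2=23  P3=8  P4=22
Turnaround(P2) = completion − arrival = 23 − 0 = 23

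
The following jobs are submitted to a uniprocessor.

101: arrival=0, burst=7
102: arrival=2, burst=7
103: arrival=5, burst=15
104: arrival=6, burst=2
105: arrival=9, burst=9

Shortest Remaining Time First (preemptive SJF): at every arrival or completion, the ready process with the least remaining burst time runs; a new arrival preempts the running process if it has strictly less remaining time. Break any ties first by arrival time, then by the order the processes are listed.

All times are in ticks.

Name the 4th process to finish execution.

105

Timeline: | 101 0-7 | 104 7-9 | 102 9-16 | 105 16-25 | 103 25-40 |
Completion: 101=7  102=16  103=40  104=9  105=25
Finish order: 101 → 104 → 102 → 105 → 103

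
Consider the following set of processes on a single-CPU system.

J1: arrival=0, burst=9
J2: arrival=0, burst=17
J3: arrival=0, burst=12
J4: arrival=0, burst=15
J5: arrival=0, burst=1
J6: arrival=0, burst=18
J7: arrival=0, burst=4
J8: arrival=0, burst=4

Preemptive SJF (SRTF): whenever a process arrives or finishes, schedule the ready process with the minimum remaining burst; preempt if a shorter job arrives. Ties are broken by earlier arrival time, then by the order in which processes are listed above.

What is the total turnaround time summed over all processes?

250

Timeline: | J5 0-1 | J7 1-5 | J8 5-9 | J1 9-18 | J3 18-30 | J4 30-45 | J2 45-62 | J6 62-80 |
Completion: J1=18  J2=62  J3=30  J4=45  J5=1  J6=80  J7=5  J8=9
Turnaround = completion − arrival: J1=18, J2=62, J3=30, J4=45, J5=1, J6=80, J7=5, J8=9
Total turnaround = 18 + 62 + 30 + 45 + 1 + 80 + 5 + 9 = 250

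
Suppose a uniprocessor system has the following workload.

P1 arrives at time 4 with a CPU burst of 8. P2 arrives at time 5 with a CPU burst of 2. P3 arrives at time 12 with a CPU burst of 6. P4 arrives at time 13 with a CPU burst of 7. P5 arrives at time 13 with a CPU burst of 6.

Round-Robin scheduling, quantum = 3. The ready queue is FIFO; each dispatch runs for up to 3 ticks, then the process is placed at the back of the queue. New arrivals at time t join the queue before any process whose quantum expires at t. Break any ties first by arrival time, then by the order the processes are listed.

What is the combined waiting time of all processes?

Timeline: | idle 0-4 | P1 4-7 | P2 7-9 | P1 9-12 | P3 12-15 | P1 15-17 | P4 17-20 | P5 20-23 | P3 23-26 | P4 26-29 | P5 29-32 | P4 32-33 |
Completion: P1=17  P2=9  P3=26  P4=33  P5=32
Turnaround (C−A): P1=13  P2=4  P3=14  P4=20  P5=19
Waiting = turnaround − burst: P1=5, P2=2, P3=8, P4=13, P5=13
Total waiting = 5 + 2 + 8 + 13 + 13 = 41

41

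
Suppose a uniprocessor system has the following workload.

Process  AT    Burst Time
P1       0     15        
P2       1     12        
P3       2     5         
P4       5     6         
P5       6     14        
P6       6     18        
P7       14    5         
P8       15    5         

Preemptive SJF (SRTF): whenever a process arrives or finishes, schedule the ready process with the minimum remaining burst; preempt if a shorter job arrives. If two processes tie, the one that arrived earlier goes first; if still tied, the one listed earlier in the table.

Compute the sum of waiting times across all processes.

158

Timeline: | P1 0-1 | P2 1-2 | P3 2-7 | P4 7-13 | P2 13-14 | P7 14-19 | P8 19-24 | P2 24-34 | P1 34-48 | P5 48-62 | P6 62-80 |
Completion: P1=48  P2=34  P3=7  P4=13  P5=62  P6=80  P7=19  P8=24
Waiting = turnaround − burst: P1=33, P2=21, P3=0, P4=2, P5=42, P6=56, P7=0, P8=4
Total waiting = 33 + 21 + 0 + 2 + 42 + 56 + 0 + 4 = 158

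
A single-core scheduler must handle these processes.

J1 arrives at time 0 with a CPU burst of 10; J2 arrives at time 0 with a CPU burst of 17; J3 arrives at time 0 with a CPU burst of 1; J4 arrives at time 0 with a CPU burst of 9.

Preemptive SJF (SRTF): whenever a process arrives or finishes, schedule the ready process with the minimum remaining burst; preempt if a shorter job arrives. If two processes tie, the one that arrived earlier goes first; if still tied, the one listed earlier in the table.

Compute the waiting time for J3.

0

Gantt: | J3 0-1 | J4 1-10 | J1 10-20 | J2 20-37 |
Completion: J1=20  J2=37  J3=1  J4=10
Waiting(J3) = turnaround − burst = 1 − 1 = 0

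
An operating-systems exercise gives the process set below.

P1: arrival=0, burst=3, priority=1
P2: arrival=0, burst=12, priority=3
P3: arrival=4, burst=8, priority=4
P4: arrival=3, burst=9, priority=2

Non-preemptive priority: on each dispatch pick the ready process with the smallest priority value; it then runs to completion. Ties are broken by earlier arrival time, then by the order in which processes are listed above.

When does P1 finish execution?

Schedule: | P1 0-3 | P4 3-12 | P2 12-24 | P3 24-32 |
Completion: P1=3  P2=24  P3=32  P4=12
Turnaround (C−A): P1=3  P2=24  P3=28  P4=9

3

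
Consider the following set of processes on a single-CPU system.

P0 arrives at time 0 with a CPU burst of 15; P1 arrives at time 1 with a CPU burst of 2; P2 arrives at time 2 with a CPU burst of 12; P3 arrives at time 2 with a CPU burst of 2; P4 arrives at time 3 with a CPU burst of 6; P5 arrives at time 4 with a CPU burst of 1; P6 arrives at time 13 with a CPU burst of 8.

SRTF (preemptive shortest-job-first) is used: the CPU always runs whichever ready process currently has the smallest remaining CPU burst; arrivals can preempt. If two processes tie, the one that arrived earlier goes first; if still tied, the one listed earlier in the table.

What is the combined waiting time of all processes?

54

Timeline: | P0 0-1 | P1 1-3 | P3 3-5 | P5 5-6 | P4 6-12 | P2 12-13 | P6 13-21 | P2 21-32 | P0 32-46 |
Completion: P0=46  P1=3  P2=32  P3=5  P4=12  P5=6  P6=21
Waiting = turnaround − burst: P0=31, P1=0, P2=18, P3=1, P4=3, P5=1, P6=0
Total waiting = 31 + 0 + 18 + 1 + 3 + 1 + 0 = 54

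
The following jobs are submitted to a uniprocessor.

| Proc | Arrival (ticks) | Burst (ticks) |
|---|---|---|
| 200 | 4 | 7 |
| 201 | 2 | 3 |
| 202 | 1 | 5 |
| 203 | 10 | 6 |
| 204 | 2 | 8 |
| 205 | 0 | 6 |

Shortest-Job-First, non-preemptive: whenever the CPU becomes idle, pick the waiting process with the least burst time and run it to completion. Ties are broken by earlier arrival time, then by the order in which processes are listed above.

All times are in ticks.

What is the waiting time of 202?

8

Gantt: | 205 0-6 | 201 6-9 | 202 9-14 | 203 14-20 | 200 20-27 | 204 27-35 |
Completion: 200=27  201=9  202=14  203=20  204=35  205=6
Waiting(202) = turnaround − burst = 13 − 5 = 8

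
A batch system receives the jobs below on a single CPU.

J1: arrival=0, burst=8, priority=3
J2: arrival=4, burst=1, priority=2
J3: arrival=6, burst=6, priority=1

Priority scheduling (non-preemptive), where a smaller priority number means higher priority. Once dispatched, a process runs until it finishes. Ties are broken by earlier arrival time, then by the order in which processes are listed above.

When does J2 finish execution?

15

Gantt: | J1 0-8 | J3 8-14 | J2 14-15 |
Completion: J1=8  J2=15  J3=14
Turnaround (C−A): J1=8  J2=11  J3=8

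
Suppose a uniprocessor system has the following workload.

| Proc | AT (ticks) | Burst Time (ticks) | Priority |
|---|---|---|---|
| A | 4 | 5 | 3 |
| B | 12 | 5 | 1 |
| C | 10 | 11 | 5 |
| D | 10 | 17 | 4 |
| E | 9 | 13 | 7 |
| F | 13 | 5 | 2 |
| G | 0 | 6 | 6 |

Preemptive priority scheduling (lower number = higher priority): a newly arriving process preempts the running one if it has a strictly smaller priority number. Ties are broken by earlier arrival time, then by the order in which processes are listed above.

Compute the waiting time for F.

Schedule: | G 0-4 | A 4-9 | G 9-10 | D 10-12 | B 12-17 | F 17-22 | D 22-37 | C 37-48 | G 48-49 | E 49-62 |
Completion: A=9  B=17  C=48  D=37  E=62  F=22  G=49
Turnaround (C−A): A=5  B=5  C=38  D=27  E=53  F=9  G=49
Waiting(F) = turnaround − burst = 9 − 5 = 4

4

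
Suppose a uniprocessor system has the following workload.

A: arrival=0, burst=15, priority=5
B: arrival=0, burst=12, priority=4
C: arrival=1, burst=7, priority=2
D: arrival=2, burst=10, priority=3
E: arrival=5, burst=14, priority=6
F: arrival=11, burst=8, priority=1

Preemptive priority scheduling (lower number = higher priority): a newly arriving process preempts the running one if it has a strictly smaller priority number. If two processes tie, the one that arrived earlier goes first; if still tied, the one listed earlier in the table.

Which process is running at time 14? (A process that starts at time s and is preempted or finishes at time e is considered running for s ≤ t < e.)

Gantt: | B 0-1 | C 1-8 | D 8-11 | F 11-19 | D 19-26 | B 26-37 | A 37-52 | E 52-66 |
Completion: A=52  B=37  C=8  D=26  E=66  F=19

F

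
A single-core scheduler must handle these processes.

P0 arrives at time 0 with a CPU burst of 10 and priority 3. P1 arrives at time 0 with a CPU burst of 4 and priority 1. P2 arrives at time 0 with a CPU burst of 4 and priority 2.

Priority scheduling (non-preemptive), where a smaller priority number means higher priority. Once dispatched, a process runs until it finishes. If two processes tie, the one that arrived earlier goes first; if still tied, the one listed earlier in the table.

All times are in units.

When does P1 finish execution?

4

Timeline: | P1 0-4 | P2 4-8 | P0 8-18 |
Completion: P0=18  P1=4  P2=8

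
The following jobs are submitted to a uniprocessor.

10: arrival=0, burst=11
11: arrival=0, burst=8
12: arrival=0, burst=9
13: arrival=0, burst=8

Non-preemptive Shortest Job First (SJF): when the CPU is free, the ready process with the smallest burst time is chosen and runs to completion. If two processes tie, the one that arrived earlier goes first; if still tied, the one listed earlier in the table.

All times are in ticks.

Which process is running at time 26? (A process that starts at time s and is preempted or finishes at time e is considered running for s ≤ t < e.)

10

Schedule: | 11 0-8 | 13 8-16 | 12 16-25 | 10 25-36 |
Completion: 10=36  11=8  12=25  13=16
Turnaround (C−A): 10=36  11=8  12=25  13=16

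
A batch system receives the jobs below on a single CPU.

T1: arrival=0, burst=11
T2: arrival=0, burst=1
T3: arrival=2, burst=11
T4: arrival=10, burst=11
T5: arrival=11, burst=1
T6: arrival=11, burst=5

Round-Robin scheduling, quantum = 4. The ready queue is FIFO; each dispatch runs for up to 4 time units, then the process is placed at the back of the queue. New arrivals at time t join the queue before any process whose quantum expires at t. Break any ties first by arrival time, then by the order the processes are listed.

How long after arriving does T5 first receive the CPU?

Schedule: | T1 0-4 | T2 4-5 | T3 5-9 | T1 9-13 | T3 13-17 | T4 17-21 | T5 21-22 | T6 22-26 | T1 26-29 | T3 29-32 | T4 32-36 | T6 36-37 | T4 37-40 |
Completion: T1=29  T2=5  T3=32  T4=40  T5=22  T6=37
Response(T5) = first start − arrival = 21 − 11 = 10

10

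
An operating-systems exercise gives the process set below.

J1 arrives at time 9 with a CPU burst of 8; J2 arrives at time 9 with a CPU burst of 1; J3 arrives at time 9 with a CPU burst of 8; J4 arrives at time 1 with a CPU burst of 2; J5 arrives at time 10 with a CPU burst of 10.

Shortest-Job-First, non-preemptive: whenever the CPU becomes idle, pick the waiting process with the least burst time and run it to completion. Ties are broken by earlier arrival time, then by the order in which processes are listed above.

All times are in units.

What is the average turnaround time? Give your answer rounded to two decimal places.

Timeline: | idle 0-1 | J4 1-3 | idle 3-9 | J2 9-10 | J1 10-18 | J3 18-26 | J5 26-36 |
Completion: J1=18  J2=10  J3=26  J4=3  J5=36
Turnaround (C−A): J1=9  J2=1  J3=17  J4=2  J5=26
Turnaround times: J1=9, J2=1, J3=17, J4=2, J5=26
Average turnaround = (9+1+17+2+26) / 5 = 55/5 = 11.00

11.00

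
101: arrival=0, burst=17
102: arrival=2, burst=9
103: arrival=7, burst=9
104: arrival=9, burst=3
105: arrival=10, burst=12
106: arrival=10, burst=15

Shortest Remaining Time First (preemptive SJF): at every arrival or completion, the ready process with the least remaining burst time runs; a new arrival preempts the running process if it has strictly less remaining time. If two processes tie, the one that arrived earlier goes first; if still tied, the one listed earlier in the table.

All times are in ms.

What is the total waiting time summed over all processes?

95

Timeline: | 101 0-2 | 102 2-11 | 104 11-14 | 103 14-23 | 105 23-35 | 101 35-50 | 106 50-65 |
Completion: 101=50  102=11  103=23  104=14  105=35  106=65
Turnaround (C−A): 101=50  102=9  103=16  104=5  105=25  106=55
Waiting = turnaround − burst: 101=33, 102=0, 103=7, 104=2, 105=13, 106=40
Total waiting = 33 + 0 + 7 + 2 + 13 + 40 = 95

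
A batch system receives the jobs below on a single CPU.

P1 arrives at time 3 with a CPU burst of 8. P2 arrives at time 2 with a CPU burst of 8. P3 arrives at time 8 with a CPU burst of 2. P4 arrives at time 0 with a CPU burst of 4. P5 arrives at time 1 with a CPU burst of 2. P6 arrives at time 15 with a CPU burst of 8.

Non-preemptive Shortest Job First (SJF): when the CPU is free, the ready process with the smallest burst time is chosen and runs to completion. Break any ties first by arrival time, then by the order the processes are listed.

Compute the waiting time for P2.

Gantt: | P4 0-4 | P5 4-6 | P2 6-14 | P3 14-16 | P1 16-24 | P6 24-32 |
Completion: P1=24  P2=14  P3=16  P4=4  P5=6  P6=32
Turnaround (C−A): P1=21  P2=12  P3=8  P4=4  P5=5  P6=17
Waiting(P2) = turnaround − burst = 12 − 8 = 4

4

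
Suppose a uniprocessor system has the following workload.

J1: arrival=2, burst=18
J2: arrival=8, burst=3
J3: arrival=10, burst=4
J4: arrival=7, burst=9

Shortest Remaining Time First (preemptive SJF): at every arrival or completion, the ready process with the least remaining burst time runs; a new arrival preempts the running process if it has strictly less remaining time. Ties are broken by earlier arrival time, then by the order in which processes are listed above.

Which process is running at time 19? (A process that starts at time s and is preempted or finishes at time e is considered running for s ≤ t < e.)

J4

Gantt: | idle 0-2 | J1 2-7 | J4 7-8 | J2 8-11 | J3 11-15 | J4 15-23 | J1 23-36 |
Completion: J1=36  J2=11  J3=15  J4=23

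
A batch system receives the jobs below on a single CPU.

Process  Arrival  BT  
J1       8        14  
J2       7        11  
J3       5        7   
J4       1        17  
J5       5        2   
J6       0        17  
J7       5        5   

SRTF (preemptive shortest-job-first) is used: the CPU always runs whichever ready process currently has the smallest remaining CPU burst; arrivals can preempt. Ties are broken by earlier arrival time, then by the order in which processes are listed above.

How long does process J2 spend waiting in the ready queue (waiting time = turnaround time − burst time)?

12

Gantt: | J6 0-5 | J5 5-7 | J7 7-12 | J3 12-19 | J2 19-30 | J6 30-42 | J1 42-56 | J4 56-73 |
Completion: J1=56  J2=30  J3=19  J4=73  J5=7  J6=42  J7=12
Waiting(J2) = turnaround − burst = 23 − 11 = 12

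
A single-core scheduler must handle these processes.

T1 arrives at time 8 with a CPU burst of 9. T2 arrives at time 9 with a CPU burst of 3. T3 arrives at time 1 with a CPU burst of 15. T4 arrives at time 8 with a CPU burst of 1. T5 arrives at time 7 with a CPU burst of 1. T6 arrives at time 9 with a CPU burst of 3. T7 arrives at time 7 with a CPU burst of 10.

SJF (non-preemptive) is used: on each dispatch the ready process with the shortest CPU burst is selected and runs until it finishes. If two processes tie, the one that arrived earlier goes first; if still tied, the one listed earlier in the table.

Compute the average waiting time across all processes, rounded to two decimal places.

Schedule: | idle 0-1 | T3 1-16 | T5 16-17 | T4 17-18 | T2 18-21 | T6 21-24 | T1 24-33 | T7 33-43 |
Completion: T1=33  T2=21  T3=16  T4=18  T5=17  T6=24  T7=43
Turnaround (C−A): T1=25  T2=12  T3=15  T4=10  T5=10  T6=15  T7=36
Waiting times: T1=16, T2=9, T3=0, T4=9, T5=9, T6=12, T7=26
Average waiting = (16+9+0+9+9+12+26) / 7 = 81/7 = 11.57

11.57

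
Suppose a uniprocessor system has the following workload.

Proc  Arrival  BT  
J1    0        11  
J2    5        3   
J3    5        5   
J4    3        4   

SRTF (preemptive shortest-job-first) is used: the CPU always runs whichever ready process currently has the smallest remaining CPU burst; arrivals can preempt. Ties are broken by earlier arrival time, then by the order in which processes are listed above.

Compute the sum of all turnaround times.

Timeline: | J1 0-3 | J4 3-7 | J2 7-10 | J3 10-15 | J1 15-23 |
Completion: J1=23  J2=10  J3=15  J4=7
Turnaround = completion − arrival: J1=23, J2=5, J3=10, J4=4
Total turnaround = 23 + 5 + 10 + 4 = 42

42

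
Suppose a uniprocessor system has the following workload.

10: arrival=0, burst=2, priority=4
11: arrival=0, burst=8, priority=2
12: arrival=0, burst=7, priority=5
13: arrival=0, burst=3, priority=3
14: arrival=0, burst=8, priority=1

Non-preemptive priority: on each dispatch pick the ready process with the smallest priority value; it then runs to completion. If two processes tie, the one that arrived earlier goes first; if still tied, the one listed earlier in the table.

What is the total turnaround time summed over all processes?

92

Timeline: | 14 0-8 | 11 8-16 | 13 16-19 | 10 19-21 | 12 21-28 |
Completion: 10=21  11=16  12=28  13=19  14=8
Turnaround (C−A): 10=21  11=16  12=28  13=19  14=8
Turnaround = completion − arrival: 10=21, 11=16, 12=28, 13=19, 14=8
Total turnaround = 21 + 16 + 28 + 19 + 8 = 92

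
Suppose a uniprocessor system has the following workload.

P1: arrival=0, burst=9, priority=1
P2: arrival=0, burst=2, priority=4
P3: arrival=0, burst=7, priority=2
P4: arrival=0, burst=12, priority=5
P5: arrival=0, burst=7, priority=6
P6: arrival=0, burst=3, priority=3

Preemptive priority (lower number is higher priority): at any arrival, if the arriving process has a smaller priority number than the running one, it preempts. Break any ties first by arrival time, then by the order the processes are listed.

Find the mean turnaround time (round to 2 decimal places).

23.00

Schedule: | P1 0-9 | P3 9-16 | P6 16-19 | P2 19-21 | P4 21-33 | P5 33-40 |
Completion: P1=9  P2=21  P3=16  P4=33  P5=40  P6=19
Turnaround times: P1=9, P2=21, P3=16, P4=33, P5=40, P6=19
Average turnaround = (9+21+16+33+40+19) / 6 = 138/6 = 23.00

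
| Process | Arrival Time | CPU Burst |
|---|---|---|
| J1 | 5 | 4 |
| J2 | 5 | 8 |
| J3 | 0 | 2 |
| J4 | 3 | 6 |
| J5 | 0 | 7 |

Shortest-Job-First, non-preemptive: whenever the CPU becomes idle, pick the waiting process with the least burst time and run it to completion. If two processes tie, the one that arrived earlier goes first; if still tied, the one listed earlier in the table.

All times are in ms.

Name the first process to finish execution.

J3

Gantt: | J3 0-2 | J5 2-9 | J1 9-13 | J4 13-19 | J2 19-27 |
Completion: J1=13  J2=27  J3=2  J4=19  J5=9
Turnaround (C−A): J1=8  J2=22  J3=2  J4=16  J5=9
Finish order: J3 → J5 → J1 → J4 → J2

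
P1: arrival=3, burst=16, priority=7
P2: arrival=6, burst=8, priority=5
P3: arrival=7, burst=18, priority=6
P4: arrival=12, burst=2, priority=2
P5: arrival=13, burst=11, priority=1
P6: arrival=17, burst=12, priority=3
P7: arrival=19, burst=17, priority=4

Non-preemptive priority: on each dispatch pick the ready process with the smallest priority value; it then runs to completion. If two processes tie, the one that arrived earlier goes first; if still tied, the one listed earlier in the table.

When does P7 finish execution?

61

Gantt: | idle 0-3 | P1 3-19 | P5 19-30 | P4 30-32 | P6 32-44 | P7 44-61 | P2 61-69 | P3 69-87 |
Completion: P1=19  P2=69  P3=87  P4=32  P5=30  P6=44  P7=61
Turnaround (C−A): P1=16  P2=63  P3=80  P4=20  P5=17  P6=27  P7=42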